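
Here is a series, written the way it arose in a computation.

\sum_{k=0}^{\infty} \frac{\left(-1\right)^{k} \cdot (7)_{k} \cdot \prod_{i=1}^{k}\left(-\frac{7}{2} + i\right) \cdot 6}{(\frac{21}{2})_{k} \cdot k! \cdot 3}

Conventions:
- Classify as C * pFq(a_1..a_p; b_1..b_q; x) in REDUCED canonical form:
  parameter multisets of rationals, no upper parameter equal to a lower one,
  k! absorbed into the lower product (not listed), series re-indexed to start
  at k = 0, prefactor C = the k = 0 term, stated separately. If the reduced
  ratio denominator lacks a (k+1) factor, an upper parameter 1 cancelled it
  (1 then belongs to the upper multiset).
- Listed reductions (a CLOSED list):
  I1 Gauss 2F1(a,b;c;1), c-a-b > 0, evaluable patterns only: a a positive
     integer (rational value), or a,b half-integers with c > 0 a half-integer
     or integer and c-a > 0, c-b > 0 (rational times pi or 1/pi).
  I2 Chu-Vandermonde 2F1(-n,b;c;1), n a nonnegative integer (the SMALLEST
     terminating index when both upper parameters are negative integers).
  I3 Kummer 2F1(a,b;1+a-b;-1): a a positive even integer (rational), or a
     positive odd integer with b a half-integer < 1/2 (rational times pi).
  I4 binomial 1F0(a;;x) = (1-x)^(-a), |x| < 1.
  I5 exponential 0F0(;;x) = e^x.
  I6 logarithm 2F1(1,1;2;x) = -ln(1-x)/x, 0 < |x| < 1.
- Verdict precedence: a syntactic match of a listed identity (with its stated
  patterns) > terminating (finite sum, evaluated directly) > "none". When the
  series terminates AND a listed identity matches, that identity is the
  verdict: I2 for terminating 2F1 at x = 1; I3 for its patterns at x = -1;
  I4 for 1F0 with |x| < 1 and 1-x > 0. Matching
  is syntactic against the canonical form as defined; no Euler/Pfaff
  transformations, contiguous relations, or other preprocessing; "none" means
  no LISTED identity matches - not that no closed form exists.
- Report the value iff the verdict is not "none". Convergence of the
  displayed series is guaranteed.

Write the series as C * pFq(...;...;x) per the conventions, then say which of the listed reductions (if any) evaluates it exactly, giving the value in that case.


The tell: t_0 being 2, the running product (C = 2) telescopes to a rising factorial.
Ratio: r(k) = -1 * (k-\frac{5}{2}) (k+7) / [(k+\frac{21}{2}) (k+1)] - rational; roots negated = parameters, x = -1, C = 2.

Prefactor 2, argument -1: 2F1 with upper {-\frac{5}{2}, 7} over lower {\frac{21}{2}}. Verdict: Kummer (I3) applies (x = -1; c = \frac{21}{2} equals 1+a-b for upper {-\frac{5}{2}, 7}: listed pattern). Exact value: \frac{4849845}{2097152} \cdot \pi.


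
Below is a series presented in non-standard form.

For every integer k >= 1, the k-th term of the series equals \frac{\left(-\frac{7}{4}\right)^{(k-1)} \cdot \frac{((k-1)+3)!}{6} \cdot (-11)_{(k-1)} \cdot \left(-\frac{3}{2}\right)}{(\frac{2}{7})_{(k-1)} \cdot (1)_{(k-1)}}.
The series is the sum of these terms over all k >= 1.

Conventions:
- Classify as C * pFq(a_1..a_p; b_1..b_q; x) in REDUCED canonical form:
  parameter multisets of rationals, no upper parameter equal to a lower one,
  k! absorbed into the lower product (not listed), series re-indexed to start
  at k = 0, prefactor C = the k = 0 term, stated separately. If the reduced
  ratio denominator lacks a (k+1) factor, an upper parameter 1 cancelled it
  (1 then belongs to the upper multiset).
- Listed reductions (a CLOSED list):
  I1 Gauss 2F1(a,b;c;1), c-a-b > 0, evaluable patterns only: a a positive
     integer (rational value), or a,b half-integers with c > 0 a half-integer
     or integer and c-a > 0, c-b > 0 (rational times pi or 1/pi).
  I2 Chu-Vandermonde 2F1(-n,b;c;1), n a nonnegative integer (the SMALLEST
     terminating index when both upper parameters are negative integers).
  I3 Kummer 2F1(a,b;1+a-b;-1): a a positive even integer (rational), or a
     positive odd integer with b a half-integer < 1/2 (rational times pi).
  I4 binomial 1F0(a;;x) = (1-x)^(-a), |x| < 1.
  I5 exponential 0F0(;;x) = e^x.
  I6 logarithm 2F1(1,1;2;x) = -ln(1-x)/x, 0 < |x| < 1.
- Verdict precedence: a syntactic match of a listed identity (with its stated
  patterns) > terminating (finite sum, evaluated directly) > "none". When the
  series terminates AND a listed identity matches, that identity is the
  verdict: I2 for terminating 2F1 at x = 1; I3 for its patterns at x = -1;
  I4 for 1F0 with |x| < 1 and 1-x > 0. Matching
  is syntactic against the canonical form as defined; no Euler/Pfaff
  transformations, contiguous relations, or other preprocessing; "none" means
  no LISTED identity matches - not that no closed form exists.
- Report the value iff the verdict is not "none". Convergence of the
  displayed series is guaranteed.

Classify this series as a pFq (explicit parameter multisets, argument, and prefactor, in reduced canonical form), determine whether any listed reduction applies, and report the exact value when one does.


This is -\frac{3}{2} * 2F1(-11, 4; \frac{2}{7}; -\frac{7}{4}) in reduced canonical form. Verdict: terminating. (-11)_k vanishes past k = 11, leaving a 12-term sum, computed directly. Sum: -\frac{2597248795572294115099}{14077527064576}.

Structural cue: x = -\frac{7}{4} and (1)_k (prefactor -3/2) is k! itself.
Ratio: r(k) = -\frac{7}{4} * (k-11) (k+4) / [(k+\frac{2}{7}) (k+1)] - rational in k, leading ratio -\frac{7}{4}; with t_0 = -\frac{3}{2}, classification follows.


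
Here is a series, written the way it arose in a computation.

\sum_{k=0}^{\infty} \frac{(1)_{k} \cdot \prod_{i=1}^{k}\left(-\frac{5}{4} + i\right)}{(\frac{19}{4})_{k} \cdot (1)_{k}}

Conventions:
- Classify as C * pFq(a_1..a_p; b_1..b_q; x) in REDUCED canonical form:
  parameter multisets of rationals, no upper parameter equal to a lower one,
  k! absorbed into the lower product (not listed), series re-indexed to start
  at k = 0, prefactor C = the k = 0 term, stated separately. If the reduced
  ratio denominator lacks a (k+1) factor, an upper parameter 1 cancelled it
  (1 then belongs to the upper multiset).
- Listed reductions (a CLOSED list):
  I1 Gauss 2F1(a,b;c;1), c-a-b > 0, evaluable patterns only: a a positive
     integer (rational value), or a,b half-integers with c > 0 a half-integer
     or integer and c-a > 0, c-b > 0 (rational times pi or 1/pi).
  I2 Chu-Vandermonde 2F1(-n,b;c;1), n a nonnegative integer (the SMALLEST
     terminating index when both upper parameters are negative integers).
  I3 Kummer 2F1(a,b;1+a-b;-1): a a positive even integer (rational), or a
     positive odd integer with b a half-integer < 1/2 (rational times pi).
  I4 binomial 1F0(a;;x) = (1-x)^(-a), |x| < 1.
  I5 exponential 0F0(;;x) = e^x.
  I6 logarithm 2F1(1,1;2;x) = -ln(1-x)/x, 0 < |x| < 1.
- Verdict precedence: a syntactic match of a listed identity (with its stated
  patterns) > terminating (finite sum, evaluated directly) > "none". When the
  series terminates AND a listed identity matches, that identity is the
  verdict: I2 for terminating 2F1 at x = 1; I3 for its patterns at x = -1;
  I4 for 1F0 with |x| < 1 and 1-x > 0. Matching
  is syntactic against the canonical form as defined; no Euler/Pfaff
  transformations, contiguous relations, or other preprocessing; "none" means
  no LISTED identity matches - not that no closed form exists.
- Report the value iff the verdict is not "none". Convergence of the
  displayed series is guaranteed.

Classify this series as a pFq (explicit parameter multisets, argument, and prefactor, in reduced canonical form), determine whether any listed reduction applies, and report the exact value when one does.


This is 1 * 2F1(-\frac{1}{4}, 1; \frac{19}{4}; 1) in reduced canonical form. Verdict: Gauss's theorem (I1) applies (x = 1: the Gamma ratio telescopes since c-a-b = 4 > 0 and a = 1 in Z>0). Value: \frac{15}{16}.

First insight: t_0 being 1, (1)_k (C = 1, x = 1) is k! itself.
Term ratio: r(k) = 1 * (k-\frac{1}{4}) (k+1) / [(k+\frac{19}{4}) (k+1)] ; factor over Q: parameters, x = 1, and C = 1.


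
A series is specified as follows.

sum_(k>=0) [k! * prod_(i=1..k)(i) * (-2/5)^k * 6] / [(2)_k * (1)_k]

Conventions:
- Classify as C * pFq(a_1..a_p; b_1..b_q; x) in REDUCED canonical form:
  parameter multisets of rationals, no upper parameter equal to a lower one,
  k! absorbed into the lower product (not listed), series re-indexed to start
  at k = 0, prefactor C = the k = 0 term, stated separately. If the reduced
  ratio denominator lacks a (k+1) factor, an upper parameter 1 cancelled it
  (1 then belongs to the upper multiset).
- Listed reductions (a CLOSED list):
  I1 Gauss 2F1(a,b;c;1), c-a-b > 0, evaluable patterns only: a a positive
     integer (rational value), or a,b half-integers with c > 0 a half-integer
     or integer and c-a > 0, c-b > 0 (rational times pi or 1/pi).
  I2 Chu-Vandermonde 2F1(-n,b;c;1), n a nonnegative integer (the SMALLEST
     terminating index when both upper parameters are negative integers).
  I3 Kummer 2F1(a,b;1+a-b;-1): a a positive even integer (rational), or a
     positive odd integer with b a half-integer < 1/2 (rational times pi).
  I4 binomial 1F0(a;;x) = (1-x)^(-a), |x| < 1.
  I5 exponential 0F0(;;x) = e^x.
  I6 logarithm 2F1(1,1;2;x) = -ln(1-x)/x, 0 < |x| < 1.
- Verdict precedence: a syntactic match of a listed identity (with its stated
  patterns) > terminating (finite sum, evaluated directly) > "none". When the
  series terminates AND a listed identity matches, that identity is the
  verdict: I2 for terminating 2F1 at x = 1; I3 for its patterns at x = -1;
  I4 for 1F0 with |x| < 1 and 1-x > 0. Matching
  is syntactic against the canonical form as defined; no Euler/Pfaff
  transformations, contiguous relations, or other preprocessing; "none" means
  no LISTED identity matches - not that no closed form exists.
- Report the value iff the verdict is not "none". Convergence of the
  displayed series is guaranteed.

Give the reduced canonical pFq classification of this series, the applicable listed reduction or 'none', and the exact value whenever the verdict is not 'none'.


Classification (C = 6): 2F1 with upper {1, 1}, lower {2}, argument x = -2/5. Verdict at x = -2/5: logarithm (I6) matches (the logarithm: parameters (1,1;2), x = -2/5). Value: 15 * ln(7/5).

Structural cue: with t_0 = 6, the factorial ratio (C = 6) (k+a-1)!/(a-1)! is a rising factorial (a)_k.
Ratio: r(k) = (-2/5) * (k+1) (k+1) / [(k+2) (k+1)] ; factor over Q: parameters, x = (-2/5), and C = 6.


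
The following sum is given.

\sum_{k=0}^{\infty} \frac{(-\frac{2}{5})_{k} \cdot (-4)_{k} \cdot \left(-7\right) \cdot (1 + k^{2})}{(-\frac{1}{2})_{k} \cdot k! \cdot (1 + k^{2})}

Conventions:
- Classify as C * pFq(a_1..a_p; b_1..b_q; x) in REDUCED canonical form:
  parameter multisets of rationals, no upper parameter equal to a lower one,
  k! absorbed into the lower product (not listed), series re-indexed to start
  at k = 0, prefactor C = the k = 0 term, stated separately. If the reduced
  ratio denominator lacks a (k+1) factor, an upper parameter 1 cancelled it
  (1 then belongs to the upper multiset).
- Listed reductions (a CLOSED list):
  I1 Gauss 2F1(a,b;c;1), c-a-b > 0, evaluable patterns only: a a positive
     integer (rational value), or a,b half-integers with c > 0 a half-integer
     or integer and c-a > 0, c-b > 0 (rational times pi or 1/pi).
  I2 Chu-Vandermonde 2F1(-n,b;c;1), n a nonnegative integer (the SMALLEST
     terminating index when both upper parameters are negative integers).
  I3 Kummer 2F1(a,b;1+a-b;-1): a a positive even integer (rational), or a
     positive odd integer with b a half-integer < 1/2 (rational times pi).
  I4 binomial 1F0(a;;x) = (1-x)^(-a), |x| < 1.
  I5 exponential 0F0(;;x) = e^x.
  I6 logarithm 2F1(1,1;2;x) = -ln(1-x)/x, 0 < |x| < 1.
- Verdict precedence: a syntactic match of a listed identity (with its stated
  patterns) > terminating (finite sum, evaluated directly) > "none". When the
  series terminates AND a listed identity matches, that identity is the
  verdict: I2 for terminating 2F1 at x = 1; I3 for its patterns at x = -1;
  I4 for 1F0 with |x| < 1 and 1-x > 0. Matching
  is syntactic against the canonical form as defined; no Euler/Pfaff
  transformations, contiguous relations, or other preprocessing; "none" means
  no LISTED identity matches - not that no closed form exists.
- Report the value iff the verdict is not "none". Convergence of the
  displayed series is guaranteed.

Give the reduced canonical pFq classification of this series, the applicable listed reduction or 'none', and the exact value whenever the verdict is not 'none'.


Reduced: x = 1, 2F1, upper = {-4, -\frac{2}{5}}, lower = {-\frac{1}{2}}, C = -7. Verdict: Chu-Vandermonde (I2) applies (terminating 2F1 at x = 1 with n = 4, b = -2/5, c = -\frac{1}{2}). Hence: -\frac{11571}{3125}.

First insight: from the first term -7: the factor k^2 + 1 cancels (top and bottom), leaving prefactor -7.
Step ratio: r(k) = 1 * (k-4) (k-\frac{2}{5}) / [(k-\frac{1}{2}) (k+1)] - rational in k. x = 1; t_0 = -7; negate the roots.


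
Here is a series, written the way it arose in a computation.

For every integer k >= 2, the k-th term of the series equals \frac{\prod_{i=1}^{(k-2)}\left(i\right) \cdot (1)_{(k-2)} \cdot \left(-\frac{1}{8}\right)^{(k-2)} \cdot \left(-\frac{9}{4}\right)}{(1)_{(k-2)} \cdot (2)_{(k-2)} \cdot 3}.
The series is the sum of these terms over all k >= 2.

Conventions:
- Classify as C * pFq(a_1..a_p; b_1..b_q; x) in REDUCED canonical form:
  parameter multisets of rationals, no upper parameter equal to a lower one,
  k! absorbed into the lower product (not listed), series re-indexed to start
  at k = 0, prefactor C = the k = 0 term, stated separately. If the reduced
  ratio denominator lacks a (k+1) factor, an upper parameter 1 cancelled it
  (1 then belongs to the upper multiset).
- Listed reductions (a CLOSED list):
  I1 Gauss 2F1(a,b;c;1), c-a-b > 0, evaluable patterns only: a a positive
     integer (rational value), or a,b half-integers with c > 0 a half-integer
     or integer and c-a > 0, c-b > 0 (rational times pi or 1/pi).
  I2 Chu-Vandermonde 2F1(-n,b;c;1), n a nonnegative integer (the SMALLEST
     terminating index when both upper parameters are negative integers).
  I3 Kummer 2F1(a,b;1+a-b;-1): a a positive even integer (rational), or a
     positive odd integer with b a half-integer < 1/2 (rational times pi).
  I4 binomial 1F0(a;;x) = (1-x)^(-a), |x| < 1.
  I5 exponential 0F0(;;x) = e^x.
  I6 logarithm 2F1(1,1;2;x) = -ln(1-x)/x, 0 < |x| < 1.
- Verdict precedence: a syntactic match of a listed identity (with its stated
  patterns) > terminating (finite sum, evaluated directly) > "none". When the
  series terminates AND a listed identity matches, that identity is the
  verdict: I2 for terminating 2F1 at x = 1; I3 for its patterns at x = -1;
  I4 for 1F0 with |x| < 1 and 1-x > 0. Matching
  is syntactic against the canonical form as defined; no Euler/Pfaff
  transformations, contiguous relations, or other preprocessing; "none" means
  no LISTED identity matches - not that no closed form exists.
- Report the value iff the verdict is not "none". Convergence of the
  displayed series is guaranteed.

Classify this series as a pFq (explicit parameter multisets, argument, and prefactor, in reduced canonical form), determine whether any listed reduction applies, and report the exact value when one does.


Structural cue: t_0 being -\frac{3}{4}, the constant factors (prefactor -3/4) combine into one prefactor.
Ratio: r(k) = -\frac{1}{8} * (k+1) (k+1) / [(k+2) (k+1)] - rational in k, leading ratio -\frac{1}{8}; with t_0 = -\frac{3}{4}, classification follows.

At argument -\frac{1}{8}: a 2F1 with upper {1, 1}, lower {2}, scaled by C = -\frac{3}{4}. Verdict: the logarithmic series (I6) applies (the logarithm: parameters (1,1;2), x = -\frac{1}{8}). Sum: \left(-6\right) \cdot \ln\left(\frac{9}{8}\right).


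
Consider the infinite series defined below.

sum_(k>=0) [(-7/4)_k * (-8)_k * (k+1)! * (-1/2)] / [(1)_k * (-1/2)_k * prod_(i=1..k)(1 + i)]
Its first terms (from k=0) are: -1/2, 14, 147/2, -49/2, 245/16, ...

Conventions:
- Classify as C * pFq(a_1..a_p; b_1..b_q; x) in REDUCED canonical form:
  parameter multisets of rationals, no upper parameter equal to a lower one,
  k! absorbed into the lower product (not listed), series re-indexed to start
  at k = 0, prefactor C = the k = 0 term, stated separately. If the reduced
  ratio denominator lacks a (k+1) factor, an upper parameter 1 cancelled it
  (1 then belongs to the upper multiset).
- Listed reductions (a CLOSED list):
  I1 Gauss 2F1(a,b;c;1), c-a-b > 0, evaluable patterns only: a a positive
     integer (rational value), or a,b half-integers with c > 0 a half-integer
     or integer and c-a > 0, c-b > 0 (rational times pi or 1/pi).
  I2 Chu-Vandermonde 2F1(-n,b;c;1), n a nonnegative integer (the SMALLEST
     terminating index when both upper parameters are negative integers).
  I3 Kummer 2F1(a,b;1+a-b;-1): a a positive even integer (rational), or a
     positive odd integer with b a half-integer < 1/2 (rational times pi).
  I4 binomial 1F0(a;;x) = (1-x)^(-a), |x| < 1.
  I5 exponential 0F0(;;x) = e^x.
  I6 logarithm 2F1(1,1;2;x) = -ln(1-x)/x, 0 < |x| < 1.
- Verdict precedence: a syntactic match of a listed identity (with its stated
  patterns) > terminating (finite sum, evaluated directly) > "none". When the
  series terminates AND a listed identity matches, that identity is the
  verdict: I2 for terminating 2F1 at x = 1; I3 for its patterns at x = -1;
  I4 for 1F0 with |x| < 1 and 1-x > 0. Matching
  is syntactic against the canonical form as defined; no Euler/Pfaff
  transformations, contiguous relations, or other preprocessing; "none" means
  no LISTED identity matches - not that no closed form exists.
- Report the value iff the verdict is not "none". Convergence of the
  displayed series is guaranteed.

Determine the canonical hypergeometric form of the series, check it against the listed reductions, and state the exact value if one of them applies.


Classification (C = -1/2): 2F1 with upper {-8, -7/4}, lower {-1/2}, argument x = 1. Verdict: the Chu-Vandermonde identity I2 matches (terminating 2F1 at x = 1 with n = 8, b = -7/4, c = -1/2). Hence: 36975/512.

First insight: with t_0 = -1/2, (1)_k (C = -1/2, x = 1) is k! itself.
Consecutive-term ratio: r(k) = 1 * (k-8) (k-7/4) / [(k-1/2) (k+1)] - rational in k, leading ratio 1; with t_0 = -1/2, classification follows.


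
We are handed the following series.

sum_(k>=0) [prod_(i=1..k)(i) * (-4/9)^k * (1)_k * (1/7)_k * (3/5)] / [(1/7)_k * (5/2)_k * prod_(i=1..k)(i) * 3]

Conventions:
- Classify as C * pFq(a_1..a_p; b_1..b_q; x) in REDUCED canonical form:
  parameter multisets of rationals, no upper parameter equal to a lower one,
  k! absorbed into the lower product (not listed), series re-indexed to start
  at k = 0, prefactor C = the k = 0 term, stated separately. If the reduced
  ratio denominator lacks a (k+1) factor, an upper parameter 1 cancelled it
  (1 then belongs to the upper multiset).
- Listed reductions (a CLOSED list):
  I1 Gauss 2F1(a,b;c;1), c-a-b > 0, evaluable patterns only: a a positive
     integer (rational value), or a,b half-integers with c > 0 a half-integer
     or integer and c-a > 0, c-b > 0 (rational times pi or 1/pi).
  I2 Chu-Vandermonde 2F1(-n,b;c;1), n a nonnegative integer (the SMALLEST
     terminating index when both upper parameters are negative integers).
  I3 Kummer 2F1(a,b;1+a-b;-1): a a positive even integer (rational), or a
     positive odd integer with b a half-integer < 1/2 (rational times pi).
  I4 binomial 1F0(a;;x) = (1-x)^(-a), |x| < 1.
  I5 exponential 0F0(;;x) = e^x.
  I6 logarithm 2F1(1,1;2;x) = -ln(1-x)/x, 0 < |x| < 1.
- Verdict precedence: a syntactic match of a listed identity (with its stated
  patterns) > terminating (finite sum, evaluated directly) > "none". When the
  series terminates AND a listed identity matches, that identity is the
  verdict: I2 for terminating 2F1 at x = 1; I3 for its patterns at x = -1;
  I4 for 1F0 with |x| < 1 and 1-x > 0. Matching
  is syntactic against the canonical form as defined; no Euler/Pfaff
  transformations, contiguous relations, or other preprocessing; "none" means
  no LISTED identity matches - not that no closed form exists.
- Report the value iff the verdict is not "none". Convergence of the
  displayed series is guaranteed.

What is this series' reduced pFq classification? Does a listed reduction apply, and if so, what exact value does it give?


The series (x = -4/9) is 2F1: upper {1, 1}, lower {5/2}, prefactor 1/5. Verdict: none - this 2F1 at x = -4/9 matches no listed pattern, and upper {1, 1} holds no stopper.

Key step: from the first term 1/5: the product of the first k integers (C = 1/5, x = -4/9) is k!.
Step ratio: r(k) = (-4/9) * (k+1) (k+1) / [(k+5/2) (k+1)] ; factor over Q: parameters, x = (-4/9), and C = 1/5.


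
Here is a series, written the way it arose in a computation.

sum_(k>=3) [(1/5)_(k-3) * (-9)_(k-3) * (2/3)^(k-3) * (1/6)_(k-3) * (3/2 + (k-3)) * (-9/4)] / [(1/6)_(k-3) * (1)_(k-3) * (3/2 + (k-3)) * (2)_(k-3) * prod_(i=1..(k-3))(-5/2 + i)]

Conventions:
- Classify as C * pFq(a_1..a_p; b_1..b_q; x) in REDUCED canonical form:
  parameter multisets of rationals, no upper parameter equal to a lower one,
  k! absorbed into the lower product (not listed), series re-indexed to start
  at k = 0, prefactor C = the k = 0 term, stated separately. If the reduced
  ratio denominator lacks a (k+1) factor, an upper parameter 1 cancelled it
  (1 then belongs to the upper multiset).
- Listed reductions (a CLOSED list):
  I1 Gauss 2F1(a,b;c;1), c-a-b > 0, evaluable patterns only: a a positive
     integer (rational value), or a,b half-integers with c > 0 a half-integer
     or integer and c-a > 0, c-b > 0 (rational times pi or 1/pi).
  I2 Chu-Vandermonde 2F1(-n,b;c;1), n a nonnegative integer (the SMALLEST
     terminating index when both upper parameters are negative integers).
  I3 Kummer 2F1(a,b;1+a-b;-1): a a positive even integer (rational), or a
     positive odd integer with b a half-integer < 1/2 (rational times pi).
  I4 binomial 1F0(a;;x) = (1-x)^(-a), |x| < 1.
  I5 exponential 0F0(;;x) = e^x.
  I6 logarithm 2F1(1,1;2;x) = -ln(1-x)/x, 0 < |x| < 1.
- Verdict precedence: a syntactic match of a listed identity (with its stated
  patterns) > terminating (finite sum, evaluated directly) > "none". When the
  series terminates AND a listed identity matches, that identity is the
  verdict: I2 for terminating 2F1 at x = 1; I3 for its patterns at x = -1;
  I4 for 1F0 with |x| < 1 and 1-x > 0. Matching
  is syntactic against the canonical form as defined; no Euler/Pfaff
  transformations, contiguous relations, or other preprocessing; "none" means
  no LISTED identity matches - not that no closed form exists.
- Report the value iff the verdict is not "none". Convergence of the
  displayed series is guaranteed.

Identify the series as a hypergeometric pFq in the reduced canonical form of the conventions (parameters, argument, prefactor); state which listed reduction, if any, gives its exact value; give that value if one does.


Classification (C = -9/4): 2F2 with upper {-9, 1/5}, lower {-3/2, 2}, argument x = 2/3. Verdict: terminating - upper parameter -9 makes this a finite sum (last index 9), evaluated exactly. Value: -3570226954092151/1210965820312500.

First insight: t_0 being -9/4, (1)_k (C = -9/4, x = 2/3) is k! itself.
Adjacent-term ratio: r(k) = (2/3) * (k-9) (k+1/5) / [(k-3/2) (k+2) (k+1)] - poly over poly, x = (2/3) from leading terms; C = -9/4 at k = 0.


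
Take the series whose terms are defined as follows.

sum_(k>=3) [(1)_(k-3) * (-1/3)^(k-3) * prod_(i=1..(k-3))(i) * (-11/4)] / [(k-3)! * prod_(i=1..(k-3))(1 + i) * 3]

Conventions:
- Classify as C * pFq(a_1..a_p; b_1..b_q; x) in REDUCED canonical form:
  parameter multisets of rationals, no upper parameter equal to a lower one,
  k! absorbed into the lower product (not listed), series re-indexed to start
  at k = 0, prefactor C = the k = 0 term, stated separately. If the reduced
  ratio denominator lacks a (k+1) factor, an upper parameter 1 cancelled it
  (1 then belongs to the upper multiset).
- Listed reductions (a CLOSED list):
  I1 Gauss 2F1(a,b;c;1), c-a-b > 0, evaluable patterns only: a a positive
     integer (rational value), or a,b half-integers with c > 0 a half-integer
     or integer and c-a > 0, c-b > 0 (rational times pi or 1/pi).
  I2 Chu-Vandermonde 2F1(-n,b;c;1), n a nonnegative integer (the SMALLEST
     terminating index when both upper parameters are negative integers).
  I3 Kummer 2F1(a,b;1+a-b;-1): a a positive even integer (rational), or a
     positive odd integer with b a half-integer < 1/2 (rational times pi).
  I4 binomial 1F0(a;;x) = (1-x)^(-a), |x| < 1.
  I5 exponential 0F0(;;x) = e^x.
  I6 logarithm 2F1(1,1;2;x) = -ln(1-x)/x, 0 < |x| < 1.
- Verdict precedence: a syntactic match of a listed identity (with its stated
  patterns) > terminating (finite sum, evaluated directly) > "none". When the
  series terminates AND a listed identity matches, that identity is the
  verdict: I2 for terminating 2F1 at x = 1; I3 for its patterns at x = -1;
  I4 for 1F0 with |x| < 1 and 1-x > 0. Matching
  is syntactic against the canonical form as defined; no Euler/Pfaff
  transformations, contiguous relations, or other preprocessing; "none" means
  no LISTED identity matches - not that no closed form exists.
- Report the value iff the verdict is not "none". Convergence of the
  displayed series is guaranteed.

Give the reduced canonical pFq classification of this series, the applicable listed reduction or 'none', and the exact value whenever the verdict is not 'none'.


x = -1/3 here; the reduced form reads 2F1, upper {1, 1}, lower {2}, C = -11/12. Verdict: the I6 logarithm reduction applies (the logarithm: parameters (1,1;2), x = -1/3). Its exact value is (-11/4) * ln(4/3).

Key step: t_0 = -11/12 here, and the constant factors (C = -11/12) combine into one prefactor.
Step ratio: r(k) = (-1/3) * (k+1) (k+1) / [(k+2) (k+1)] - poly over poly, x = (-1/3) from leading terms; C = -11/12 at k = 0.


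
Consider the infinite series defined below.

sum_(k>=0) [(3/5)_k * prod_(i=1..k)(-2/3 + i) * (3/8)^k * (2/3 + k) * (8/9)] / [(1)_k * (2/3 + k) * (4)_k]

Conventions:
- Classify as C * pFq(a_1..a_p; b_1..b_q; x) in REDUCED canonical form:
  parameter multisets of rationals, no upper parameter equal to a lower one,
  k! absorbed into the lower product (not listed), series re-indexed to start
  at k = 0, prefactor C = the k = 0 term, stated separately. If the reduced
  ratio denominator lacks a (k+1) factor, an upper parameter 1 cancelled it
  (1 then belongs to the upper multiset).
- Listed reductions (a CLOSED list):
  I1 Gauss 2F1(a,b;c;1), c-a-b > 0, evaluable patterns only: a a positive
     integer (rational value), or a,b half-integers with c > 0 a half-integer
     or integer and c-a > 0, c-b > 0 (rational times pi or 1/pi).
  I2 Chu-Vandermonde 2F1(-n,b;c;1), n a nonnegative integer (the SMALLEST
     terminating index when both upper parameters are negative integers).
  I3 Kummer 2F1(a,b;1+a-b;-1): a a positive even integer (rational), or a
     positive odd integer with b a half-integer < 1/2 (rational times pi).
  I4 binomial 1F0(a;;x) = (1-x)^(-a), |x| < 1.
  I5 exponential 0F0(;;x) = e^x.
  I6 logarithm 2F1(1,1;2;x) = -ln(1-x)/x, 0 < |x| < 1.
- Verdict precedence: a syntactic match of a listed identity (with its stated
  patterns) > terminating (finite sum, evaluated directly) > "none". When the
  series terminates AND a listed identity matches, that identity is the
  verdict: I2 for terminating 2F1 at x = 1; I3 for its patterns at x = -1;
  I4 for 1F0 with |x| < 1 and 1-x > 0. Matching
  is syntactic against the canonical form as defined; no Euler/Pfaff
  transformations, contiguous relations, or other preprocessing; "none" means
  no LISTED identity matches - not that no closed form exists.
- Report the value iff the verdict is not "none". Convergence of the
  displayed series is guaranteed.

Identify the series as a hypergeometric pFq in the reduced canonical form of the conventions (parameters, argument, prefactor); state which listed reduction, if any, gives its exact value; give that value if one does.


This is 8/9 * 2F1(1/3, 3/5; 4; 3/8) in reduced canonical form. Verdict: none here - no I1-I6 shape fits x = 3/8 with lower {4}.

The tell: t_0 being 8/9, (1)_k (prefactor 8/9) is k! itself.
Term ratio: r(k) = (3/8) * (k+1/3) (k+3/5) / [(k+4) (k+1)] - rational in k. x = (3/8); t_0 = 8/9; negate the roots.


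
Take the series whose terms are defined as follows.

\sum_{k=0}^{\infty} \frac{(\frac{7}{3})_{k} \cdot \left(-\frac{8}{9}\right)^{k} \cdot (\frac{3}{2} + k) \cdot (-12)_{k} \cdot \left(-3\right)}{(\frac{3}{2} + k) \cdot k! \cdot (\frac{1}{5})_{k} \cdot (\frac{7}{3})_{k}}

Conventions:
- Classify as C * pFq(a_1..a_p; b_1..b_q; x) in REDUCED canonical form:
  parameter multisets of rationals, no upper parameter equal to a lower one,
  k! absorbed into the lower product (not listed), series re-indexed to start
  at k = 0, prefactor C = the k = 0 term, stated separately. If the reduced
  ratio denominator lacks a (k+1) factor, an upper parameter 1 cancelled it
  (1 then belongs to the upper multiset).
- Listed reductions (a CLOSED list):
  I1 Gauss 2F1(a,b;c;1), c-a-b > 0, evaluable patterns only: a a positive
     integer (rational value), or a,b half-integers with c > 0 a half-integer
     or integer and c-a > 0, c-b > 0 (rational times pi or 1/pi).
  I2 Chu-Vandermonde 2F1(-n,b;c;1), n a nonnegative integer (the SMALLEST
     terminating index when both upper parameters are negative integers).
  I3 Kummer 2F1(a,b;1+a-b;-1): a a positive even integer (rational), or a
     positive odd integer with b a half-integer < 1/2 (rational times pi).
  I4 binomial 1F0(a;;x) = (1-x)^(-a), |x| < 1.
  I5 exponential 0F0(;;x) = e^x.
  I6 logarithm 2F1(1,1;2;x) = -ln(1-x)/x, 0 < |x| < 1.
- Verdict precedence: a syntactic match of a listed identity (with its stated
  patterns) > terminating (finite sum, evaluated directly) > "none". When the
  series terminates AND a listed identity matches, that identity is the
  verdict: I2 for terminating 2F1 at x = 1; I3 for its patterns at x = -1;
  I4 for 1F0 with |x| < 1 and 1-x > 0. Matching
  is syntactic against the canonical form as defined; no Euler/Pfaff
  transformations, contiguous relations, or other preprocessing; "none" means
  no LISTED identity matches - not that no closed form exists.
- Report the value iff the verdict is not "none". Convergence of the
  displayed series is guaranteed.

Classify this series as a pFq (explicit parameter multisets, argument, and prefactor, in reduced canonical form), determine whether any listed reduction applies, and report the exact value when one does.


Prefactor -3, argument -\frac{8}{9}: 1F1 with upper {-12} over lower {\frac{1}{5}}. Verdict: terminating - no listed pattern fits, but -12 in the upper list cuts the series at k = 12; direct evaluation. Its exact value is -\frac{196704060860423540786142061}{79661697702055583761647}.

Key observation: t_0 = -3 here, and the parameter 7/3 appears in both the upper and lower lists and cancels (alongside the other common factor).
Ratio: r(k) = -\frac{8}{9} * (k-12) / [(k+\frac{1}{5}) (k+1)] - rational in k. x = -\frac{8}{9}; t_0 = -3; negate the roots.


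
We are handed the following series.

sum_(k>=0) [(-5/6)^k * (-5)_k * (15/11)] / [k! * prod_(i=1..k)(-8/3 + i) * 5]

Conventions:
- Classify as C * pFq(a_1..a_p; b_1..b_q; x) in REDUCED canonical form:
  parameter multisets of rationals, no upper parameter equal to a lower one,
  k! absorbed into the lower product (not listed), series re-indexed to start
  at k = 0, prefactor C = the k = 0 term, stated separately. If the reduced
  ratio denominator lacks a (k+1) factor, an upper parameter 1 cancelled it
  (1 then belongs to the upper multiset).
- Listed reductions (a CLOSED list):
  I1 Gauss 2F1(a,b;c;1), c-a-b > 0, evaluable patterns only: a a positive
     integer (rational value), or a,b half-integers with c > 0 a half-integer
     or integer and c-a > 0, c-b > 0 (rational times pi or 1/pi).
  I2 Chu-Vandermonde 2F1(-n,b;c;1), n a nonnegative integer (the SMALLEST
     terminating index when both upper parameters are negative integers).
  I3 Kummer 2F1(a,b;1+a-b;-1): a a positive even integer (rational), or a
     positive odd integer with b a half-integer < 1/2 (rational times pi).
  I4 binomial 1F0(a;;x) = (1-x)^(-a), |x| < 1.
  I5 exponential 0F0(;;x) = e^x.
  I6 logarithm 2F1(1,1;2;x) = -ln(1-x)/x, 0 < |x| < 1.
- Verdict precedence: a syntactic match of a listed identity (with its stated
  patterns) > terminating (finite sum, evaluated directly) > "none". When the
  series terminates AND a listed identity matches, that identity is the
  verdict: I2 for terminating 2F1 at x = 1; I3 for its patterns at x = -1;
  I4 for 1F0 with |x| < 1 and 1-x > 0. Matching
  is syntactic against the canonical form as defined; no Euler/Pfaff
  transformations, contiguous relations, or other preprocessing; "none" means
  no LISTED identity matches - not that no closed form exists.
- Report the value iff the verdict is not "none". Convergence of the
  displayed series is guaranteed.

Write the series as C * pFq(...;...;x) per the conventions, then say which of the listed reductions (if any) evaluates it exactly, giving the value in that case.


At argument -5/6: a 1F1 with upper {-5}, lower {-5/3}, scaled by C = 3/11. Verdict: terminating - upper -5 stops the sum at k = 5; the 6 terms are added exactly. Hence: 137661/19712.

Key observation: t_0 = 3/11 here, and the lower running product (C = 3/11) is a rising factorial.
Term ratio: r(k) = (-5/6) * (k-5) / [(k-5/3) (k+1)] - rational; roots negated = parameters, x = (-5/6), C = 3/11.


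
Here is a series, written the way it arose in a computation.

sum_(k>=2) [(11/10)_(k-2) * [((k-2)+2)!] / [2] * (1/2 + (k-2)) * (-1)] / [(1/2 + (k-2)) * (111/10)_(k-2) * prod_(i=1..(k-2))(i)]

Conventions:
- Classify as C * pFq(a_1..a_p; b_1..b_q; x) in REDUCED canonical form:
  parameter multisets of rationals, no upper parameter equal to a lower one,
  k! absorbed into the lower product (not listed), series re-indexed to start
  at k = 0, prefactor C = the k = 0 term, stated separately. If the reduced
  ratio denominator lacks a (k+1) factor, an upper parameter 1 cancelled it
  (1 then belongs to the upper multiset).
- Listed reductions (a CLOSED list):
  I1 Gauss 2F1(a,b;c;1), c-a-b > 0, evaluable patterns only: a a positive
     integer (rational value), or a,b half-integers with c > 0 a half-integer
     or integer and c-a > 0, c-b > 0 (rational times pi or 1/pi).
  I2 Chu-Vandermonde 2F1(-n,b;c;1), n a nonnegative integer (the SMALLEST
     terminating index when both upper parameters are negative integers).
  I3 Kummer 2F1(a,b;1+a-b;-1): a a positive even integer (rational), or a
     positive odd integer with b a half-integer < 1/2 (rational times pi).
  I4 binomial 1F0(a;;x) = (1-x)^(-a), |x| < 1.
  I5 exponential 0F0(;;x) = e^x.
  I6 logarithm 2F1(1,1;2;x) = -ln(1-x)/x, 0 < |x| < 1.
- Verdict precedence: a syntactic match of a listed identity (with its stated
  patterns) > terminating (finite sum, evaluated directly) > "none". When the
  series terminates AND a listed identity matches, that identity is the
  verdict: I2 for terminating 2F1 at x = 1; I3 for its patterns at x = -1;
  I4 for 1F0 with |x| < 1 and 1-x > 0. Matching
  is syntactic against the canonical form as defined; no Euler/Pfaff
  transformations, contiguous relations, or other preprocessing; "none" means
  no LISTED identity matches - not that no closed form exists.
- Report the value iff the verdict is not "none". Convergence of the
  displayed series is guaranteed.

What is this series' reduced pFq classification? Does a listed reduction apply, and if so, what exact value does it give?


Reduced: x = 1, 2F1, upper = {11/10, 3}, lower = {111/10}, C = -1. Verdict: the Gauss summation I1 matches (x = 1: the Gamma ratio telescopes since c-a-b = 7 > 0 and a = 3 in Z>0). Hence: -11817/8000.

The tell: with t_0 = -1, the product of the first k integers (C = -1) is k!.
Adjacent-term ratio: r(k) = 1 * (k+11/10) (k+3) / [(k+111/10) (k+1)] - poly over poly, x = 1 from leading terms; C = -1 at k = 0.


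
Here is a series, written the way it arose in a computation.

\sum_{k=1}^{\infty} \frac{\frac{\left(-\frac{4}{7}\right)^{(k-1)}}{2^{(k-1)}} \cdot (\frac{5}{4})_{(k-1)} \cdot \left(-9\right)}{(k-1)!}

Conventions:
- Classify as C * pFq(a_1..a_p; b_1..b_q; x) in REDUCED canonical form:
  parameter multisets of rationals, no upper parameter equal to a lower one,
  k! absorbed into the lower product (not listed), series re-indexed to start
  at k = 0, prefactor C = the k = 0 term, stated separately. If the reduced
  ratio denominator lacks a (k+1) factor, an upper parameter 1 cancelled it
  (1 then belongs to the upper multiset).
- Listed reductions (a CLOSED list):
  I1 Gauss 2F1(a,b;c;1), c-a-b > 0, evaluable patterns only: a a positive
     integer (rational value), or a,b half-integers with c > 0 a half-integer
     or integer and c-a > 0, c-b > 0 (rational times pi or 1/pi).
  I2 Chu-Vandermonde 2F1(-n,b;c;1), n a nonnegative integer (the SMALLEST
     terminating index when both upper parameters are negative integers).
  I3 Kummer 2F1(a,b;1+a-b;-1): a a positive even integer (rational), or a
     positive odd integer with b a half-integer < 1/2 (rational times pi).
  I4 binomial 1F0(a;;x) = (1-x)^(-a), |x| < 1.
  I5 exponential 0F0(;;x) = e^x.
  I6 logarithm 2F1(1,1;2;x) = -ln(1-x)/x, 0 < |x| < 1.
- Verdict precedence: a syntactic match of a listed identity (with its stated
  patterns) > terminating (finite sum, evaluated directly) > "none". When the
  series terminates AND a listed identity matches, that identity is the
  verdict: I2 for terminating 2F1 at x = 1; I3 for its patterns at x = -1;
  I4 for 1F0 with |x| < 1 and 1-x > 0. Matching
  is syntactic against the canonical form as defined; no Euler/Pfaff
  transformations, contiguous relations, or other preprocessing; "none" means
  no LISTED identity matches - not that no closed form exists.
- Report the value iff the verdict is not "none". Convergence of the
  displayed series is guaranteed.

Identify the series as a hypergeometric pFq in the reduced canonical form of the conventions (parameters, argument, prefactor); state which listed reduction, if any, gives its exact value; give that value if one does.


With C = -9: the canonical form is 1F0(\frac{5}{4}; -; -\frac{2}{7}). Verdict: the binomial series (I4) applies (the 1F0 binomial series: exponent -5/4, x = -\frac{2}{7}). Exact value: \left(-9\right) \cdot \left(\frac{9}{7}\right)^{-\frac{5}{4}}.

Key observation: from the first term -9: the two k-th powers (C = -9) combine into one argument.
Adjacent-term ratio: r(k) = -\frac{2}{7} * (k+\frac{5}{4}) / [(k+1)] - rational in k, leading ratio -\frac{2}{7}; with t_0 = -9, classification follows.


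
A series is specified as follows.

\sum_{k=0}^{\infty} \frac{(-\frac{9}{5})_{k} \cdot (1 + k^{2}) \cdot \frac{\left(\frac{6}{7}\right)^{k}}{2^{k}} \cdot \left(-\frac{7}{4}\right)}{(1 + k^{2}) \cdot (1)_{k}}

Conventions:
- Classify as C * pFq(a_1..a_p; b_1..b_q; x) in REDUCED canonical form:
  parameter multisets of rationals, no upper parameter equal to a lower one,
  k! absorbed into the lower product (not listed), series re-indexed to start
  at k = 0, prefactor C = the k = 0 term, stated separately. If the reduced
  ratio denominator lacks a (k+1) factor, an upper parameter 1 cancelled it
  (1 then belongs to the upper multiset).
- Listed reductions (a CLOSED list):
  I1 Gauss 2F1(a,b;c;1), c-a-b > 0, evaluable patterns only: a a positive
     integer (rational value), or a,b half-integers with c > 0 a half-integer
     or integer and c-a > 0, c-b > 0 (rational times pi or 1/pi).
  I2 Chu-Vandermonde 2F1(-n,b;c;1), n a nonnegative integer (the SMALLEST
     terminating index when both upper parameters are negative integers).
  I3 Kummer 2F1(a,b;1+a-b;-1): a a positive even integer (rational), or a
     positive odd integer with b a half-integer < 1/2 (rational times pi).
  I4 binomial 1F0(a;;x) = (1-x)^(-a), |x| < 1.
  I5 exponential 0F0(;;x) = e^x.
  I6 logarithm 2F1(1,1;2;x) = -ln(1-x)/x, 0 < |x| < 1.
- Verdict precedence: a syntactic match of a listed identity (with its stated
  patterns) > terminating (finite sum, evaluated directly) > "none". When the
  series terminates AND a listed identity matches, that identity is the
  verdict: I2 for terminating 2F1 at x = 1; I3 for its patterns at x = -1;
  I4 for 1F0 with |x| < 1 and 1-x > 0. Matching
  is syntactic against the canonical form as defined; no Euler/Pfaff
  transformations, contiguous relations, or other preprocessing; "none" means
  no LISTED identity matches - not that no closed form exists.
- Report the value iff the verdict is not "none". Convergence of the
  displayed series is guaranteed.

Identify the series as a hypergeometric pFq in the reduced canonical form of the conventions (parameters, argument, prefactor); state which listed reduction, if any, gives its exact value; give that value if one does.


At argument \frac{3}{7}: a 1F0 with upper {-\frac{9}{5}}, lower {-}, scaled by C = -\frac{7}{4}. Verdict at x = \frac{3}{7}: the binomial series (I4) matches (the 1F0 binomial series: exponent 9/5, x = \frac{3}{7}). Hence: \left(-\frac{7}{4}\right) \cdot \left(\frac{4}{7}\right)^{\frac{9}{5}}.

First insight: from the first term -\frac{7}{4}: striking the common factor k^2 + 1 reduces the term (C = -7/4).
Ratio: r(k) = \frac{3}{7} * (k-\frac{9}{5}) / [(k+1)] - rational in k. x = \frac{3}{7}; t_0 = -\frac{7}{4}; negate the roots.
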